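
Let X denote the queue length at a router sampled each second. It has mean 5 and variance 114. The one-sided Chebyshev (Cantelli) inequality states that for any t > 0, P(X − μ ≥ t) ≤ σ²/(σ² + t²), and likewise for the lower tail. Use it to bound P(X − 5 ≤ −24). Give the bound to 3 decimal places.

Here σ² = 114 and t = 24, so σ² + t² = 690.
Cantelli's bound: 114/690 = 0.1652.

0.165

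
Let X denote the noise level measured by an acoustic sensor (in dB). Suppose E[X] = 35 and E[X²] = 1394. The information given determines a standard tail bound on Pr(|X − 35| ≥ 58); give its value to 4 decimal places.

0.0502

The first two moments determine the variance, so Chebyshev's inequality is the sharpest standard bound available.
Var(X) = E[X²] − (E[X])² = 1394 − 1225 = 169.
Chebyshev's inequality: Pr(|X − μ| ≥ t) ≤ Var(X)/t² = 169/3364 = 0.0502.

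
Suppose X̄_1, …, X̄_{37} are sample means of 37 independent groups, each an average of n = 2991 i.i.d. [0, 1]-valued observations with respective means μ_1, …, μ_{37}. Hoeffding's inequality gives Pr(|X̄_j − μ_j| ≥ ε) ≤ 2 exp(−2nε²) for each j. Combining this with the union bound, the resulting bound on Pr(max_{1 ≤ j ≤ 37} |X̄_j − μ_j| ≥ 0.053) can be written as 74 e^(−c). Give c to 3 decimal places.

16.803

Union bound over the 37 events: Pr(max_{1 ≤ j ≤ 37} |X̄_j − μ_j| ≥ 0.053) ≤ 37·2·exp(−2nε²) = 74 exp(−2·2991·0.053²).
So c = 2·2991·0.053² = 16.8034.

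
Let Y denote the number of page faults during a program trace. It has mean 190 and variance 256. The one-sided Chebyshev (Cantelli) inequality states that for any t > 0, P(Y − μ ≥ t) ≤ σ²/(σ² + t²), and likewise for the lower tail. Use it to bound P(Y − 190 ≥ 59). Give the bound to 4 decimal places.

0.0685

Here σ² = 256 and t = 59, so σ² + t² = 3737.
Cantelli's bound: 256/3737 = 0.0685.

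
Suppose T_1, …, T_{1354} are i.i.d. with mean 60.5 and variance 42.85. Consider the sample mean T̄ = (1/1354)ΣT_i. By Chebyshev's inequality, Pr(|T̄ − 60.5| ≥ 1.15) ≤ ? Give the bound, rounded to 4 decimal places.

Var(T̄) = Var(T_i)/n = 42.85/1354 = 0.031647.
Chebyshev: Pr(|T̄ − 60.5| ≥ 1.15) ≤ Var(T̄)/(1.15)² = 42.85/(1354·1.15²) = 0.0239.

0.0239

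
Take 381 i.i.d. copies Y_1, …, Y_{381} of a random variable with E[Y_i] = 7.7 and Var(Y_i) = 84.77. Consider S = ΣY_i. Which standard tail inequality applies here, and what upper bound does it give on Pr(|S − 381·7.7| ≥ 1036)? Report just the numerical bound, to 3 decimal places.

With mean and variance of each term known, Chebyshev's inequality bounds the deviation of the sum (or sample mean).
Var(S) = n·Var(Y_i) = 381·84.77 = 32297.37.
Chebyshev: Pr(|S − 381·7.7| ≥ 1036) ≤ Var(S)/1036² = 32297.37/1073296 = 0.0301.

0.030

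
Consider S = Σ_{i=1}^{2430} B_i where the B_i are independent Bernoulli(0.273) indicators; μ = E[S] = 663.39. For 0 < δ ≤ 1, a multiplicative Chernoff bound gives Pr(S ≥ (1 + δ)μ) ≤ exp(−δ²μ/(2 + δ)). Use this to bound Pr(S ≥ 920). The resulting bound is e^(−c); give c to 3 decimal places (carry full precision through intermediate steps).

Write 920 = (1 + δ)μ, so δ = 920/663.39 − 1 = 0.3868162…
Then the exponent is δ²μ/(2 + δ) = (920 − μ)² / (μ·(2 + δ)) = 41.587159.

41.587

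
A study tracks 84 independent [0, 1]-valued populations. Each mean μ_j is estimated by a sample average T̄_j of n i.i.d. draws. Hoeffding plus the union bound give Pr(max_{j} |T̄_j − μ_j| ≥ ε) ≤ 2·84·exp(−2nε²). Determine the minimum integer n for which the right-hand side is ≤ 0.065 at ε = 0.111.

Need 2·84·exp(−2nε²) ≤ 0.065, i.e. exp(−2nε²) ≤ 0.065/168.
So 2nε² ≥ ln(168/0.065) = 7.857332.
Hence n ≥ 7.857332/(2·0.111²) = 318.859.
The smallest integer n is 319.

319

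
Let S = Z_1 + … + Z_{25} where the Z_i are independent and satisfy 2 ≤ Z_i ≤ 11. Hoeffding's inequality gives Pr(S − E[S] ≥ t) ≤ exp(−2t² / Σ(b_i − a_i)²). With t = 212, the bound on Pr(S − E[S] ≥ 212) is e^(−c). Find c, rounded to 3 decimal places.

Σ(b_i − a_i)² = 25·(9)² = 2025.
c = 2t²/2025 = 2·212²/2025 = 44.3891.

44.389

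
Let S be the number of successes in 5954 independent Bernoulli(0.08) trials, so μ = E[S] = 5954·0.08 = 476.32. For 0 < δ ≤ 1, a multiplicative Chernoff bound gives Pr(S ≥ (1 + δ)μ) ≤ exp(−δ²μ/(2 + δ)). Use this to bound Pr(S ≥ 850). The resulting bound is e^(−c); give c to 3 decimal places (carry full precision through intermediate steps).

105.281

Write 850 = (1 + δ)μ, so δ = 850/476.32 − 1 = 0.7845146…
Then the exponent is δ²μ/(2 + δ) = (850 − μ)² / (μ·(2 + δ)) = 105.281337.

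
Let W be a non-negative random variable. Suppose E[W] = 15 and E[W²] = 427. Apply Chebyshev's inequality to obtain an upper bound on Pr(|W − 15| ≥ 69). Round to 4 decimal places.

Var(W) = E[W²] − (E[W])² = 427 − 225 = 202.
Chebyshev's inequality: Pr(|W − μ| ≥ t) ≤ Var(W)/t² = 202/4761 = 0.0424.

0.0424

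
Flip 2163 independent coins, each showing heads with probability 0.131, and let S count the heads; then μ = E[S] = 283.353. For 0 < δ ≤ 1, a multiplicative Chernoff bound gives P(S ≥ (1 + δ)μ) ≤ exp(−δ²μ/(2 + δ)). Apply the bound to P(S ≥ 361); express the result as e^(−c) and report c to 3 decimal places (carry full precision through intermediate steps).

9.357

Write 361 = (1 + δ)μ, so δ = 361/283.353 − 1 = 0.2740292…
Then the exponent is δ²μ/(2 + δ) = (361 − μ)² / (μ·(2 + δ)) = 9.356760.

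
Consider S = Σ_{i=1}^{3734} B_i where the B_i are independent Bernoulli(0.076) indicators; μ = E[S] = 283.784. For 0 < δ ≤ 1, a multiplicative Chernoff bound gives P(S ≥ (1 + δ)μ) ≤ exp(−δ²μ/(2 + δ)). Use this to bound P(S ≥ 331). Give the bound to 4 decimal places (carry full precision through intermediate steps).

Write 331 = (1 + δ)μ, so δ = 331/283.784 − 1 = 0.1663801…
Then the exponent is δ²μ/(2 + δ) = (331 − μ)² / (μ·(2 + δ)) = 3.626234.
Bound = exp(−3.626234) = 0.02662.

0.0266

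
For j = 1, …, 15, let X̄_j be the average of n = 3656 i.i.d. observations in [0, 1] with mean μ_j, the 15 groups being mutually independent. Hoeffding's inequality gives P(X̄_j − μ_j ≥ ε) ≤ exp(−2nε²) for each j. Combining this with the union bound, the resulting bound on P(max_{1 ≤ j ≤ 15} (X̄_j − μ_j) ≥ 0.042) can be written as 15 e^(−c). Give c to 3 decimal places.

Union bound over the 15 events: P(max_{1 ≤ j ≤ 15} (X̄_j − μ_j) ≥ 0.042) ≤ 15·exp(−2nε²) = 15 exp(−2·3656·0.042²).
So c = 2·3656·0.042² = 12.8984.

12.898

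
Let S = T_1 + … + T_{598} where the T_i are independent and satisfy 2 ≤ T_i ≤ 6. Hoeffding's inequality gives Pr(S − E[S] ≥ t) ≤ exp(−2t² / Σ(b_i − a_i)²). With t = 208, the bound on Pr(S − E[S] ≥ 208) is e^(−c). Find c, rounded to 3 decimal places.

9.043

Σ(b_i − a_i)² = 598·(4)² = 9568.
c = 2t²/9568 = 2·208²/9568 = 9.0435.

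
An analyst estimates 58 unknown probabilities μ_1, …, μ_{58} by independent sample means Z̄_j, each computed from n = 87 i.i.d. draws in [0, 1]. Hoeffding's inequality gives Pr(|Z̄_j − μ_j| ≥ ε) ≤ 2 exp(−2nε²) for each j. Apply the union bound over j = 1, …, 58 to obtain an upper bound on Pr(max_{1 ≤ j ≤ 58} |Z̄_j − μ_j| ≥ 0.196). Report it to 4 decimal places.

Per-experiment Hoeffding bound: 2·exp(−2·87·0.196²) = 2·exp(−6.68438) = 0.0025006.
Union bound over 58 events: 58·0.0025006 = 0.14503.

0.1450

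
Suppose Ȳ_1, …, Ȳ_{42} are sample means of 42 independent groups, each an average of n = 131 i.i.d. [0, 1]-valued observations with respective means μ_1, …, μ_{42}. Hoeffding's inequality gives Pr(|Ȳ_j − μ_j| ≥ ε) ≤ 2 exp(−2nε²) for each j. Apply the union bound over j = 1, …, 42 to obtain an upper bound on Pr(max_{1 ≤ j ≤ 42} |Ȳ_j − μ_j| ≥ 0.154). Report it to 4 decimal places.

0.1682

Per-experiment Hoeffding bound: 2·exp(−2·131·0.154²) = 2·exp(−6.21359) = 0.0040041.
Union bound over 42 events: 42·0.0040041 = 0.16817.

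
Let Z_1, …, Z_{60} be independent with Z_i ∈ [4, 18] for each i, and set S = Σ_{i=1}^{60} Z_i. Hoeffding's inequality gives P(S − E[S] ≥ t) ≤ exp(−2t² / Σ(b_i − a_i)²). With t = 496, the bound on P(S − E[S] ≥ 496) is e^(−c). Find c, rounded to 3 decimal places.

Σ(b_i − a_i)² = 60·(14)² = 11760.
c = 2t²/11760 = 2·496²/11760 = 41.8395.

41.839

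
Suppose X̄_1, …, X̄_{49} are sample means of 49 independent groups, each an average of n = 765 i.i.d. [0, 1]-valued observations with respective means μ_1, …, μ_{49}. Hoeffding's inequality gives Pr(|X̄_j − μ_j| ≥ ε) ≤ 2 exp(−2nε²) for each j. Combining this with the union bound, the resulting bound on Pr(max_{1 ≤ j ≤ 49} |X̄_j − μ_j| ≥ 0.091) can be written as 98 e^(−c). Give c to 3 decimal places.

12.670

Union bound over the 49 events: Pr(max_{1 ≤ j ≤ 49} |X̄_j − μ_j| ≥ 0.091) ≤ 49·2·exp(−2nε²) = 98 exp(−2·765·0.091²).
So c = 2·765·0.091² = 12.6699.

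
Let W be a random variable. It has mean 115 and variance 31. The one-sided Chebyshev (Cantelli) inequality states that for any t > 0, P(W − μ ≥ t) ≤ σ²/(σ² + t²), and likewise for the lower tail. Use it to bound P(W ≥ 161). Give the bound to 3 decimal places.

0.014

Here σ² = 31 and t = 46, so σ² + t² = 2147.
Cantelli's bound: 31/2147 = 0.0144.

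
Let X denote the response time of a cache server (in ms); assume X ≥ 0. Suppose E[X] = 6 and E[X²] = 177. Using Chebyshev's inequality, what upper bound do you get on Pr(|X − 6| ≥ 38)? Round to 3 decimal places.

0.098

Var(X) = E[X²] − (E[X])² = 177 − 36 = 141.
Chebyshev's inequality: Pr(|X − μ| ≥ t) ≤ Var(X)/t² = 141/1444 = 0.0976.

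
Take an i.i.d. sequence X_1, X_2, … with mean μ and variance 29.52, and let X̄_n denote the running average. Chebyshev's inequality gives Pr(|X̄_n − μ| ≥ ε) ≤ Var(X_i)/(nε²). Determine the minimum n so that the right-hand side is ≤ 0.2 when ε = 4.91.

Require 29.52/(n·4.91²) ≤ 0.2, i.e. n ≥ 29.52/(0.2·4.91²) = 6.122.
The smallest integer n is 7.

7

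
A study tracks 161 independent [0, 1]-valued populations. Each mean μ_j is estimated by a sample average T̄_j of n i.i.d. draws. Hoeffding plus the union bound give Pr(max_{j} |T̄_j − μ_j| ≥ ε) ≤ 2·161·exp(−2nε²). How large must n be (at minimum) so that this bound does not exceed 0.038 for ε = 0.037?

3304

Need 2·161·exp(−2nε²) ≤ 0.038, i.e. exp(−2nε²) ≤ 0.038/322.
So 2nε² ≥ ln(322/0.038) = 9.044721.
Hence n ≥ 9.044721/(2·0.037²) = 3303.404.
The smallest integer n is 3304.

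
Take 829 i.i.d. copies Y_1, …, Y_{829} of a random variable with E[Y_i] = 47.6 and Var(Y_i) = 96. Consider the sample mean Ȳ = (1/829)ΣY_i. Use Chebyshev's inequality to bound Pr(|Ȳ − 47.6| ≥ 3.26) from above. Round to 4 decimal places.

0.0109

Var(Ȳ) = Var(Y_i)/n = 96/829 = 0.1158.
Chebyshev: Pr(|Ȳ − 47.6| ≥ 3.26) ≤ Var(Ȳ)/(3.26)² = 96/(829·3.26²) = 0.0109.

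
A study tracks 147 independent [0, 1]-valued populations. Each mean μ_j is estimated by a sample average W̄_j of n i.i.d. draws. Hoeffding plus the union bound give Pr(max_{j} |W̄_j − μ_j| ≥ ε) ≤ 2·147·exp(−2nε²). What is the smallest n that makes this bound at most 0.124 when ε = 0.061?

1045

Need 2·147·exp(−2nε²) ≤ 0.124, i.e. exp(−2nε²) ≤ 0.124/294.
So 2nε² ≥ ln(294/0.124) = 7.771053.
Hence n ≥ 7.771053/(2·0.061²) = 1044.216.
The smallest integer n is 1045.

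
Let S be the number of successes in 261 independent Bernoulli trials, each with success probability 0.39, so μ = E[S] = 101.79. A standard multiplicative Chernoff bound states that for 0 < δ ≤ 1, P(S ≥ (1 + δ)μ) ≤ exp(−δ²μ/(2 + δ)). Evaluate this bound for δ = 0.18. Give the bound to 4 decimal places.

0.2203

Exponent = δ²μ/(2 + δ) = 0.18²·101.79/2.18 = 1.5128.
Bound = exp(−1.5128) = 0.22028.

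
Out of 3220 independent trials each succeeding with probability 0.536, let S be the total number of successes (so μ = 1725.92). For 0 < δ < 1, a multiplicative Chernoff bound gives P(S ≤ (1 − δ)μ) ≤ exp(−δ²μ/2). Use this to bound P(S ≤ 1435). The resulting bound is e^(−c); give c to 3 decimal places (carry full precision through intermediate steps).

24.519

Write 1435 = (1 − δ)μ, so δ = 1 − 1435/1725.92 = 0.1685594…
Then the exponent is δ²μ/2 = (μ − 1435)²/(2μ) = 24.518647.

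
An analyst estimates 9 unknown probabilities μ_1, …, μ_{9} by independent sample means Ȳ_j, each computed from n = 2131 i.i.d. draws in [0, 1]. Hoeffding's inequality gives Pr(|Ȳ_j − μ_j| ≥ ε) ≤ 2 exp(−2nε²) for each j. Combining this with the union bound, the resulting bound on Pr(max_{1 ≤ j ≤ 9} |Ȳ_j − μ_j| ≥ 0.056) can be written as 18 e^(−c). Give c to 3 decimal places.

13.366

Union bound over the 9 events: Pr(max_{1 ≤ j ≤ 9} |Ȳ_j − μ_j| ≥ 0.056) ≤ 9·2·exp(−2nε²) = 18 exp(−2·2131·0.056²).
So c = 2·2131·0.056² = 13.3656.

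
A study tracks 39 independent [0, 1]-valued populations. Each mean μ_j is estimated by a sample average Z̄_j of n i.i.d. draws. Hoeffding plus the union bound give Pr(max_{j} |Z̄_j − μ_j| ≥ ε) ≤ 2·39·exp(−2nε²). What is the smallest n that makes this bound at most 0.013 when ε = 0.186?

126

Need 2·39·exp(−2nε²) ≤ 0.013, i.e. exp(−2nε²) ≤ 0.013/78.
So 2nε² ≥ ln(78/0.013) = 8.699515.
Hence n ≥ 8.699515/(2·0.186²) = 125.730.
The smallest integer n is 126.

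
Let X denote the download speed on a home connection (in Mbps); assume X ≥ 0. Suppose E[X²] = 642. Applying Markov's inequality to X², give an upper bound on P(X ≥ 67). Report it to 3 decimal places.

0.143

Since X ≥ 0, the event {X ≥ 67} is the same as {X² ≥ 4489}.
Markov's inequality applied to X² gives P(X² ≥ 4489) ≤ E[X²]/4489 = 642/4489 = 0.1430.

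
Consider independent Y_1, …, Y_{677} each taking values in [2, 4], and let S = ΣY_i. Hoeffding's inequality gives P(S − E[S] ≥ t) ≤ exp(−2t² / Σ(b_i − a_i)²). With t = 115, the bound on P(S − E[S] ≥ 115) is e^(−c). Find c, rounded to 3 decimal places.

9.767

Σ(b_i − a_i)² = 677·(2)² = 2708.
c = 2t²/2708 = 2·115²/2708 = 9.7674.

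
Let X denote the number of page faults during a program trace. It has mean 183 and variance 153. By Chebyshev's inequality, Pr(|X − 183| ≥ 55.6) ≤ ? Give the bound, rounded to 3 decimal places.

0.049

Chebyshev: Pr(|X − μ| ≥ t) ≤ Var(X)/t².
Bound = 153 / 3091.36 = 0.0495.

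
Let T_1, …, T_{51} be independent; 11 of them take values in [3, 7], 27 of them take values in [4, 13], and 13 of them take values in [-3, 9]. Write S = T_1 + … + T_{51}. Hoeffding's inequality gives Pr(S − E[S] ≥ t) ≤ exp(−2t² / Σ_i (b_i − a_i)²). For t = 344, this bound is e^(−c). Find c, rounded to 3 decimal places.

Σ(b_i − a_i)² = 11·4² + 27·9² + 13·12² = 4235.
c = 2t² / 4235 = 2·344² / 4235 = 55.8848.

55.885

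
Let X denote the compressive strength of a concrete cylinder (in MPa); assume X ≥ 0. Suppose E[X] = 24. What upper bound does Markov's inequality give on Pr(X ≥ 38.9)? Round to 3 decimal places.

0.617

Markov's inequality: for a non-negative random variable, Pr(X ≥ a) ≤ E[X]/a.
Here E[X] = 24 and a = 38.9, so the bound is 24/38.9 = 0.6170.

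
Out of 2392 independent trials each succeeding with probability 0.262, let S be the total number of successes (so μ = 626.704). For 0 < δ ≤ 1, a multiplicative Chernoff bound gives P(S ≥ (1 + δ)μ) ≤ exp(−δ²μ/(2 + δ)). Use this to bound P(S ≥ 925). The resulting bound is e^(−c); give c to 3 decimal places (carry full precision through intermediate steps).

Write 925 = (1 + δ)μ, so δ = 925/626.704 − 1 = 0.4759759…
Then the exponent is δ²μ/(2 + δ) = (925 − μ)² / (μ·(2 + δ)) = 57.343735.

57.344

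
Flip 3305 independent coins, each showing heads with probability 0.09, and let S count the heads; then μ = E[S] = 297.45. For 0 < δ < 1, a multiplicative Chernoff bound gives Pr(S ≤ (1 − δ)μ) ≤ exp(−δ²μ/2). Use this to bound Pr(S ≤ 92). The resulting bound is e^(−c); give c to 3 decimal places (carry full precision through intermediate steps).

Write 92 = (1 − δ)μ, so δ = 1 − 92/297.45 = 0.6907043…
Then the exponent is δ²μ/2 = (μ − 92)²/(2μ) = 70.952601.

70.953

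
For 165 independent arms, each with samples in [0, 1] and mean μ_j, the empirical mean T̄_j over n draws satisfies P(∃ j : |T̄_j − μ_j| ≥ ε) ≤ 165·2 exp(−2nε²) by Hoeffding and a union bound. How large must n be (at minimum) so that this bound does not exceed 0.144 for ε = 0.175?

Need 2·165·exp(−2nε²) ≤ 0.144, i.e. exp(−2nε²) ≤ 0.144/330.
So 2nε² ≥ ln(330/0.144) = 7.737035.
Hence n ≥ 7.737035/(2·0.175²) = 126.319.
The smallest integer n is 127.

127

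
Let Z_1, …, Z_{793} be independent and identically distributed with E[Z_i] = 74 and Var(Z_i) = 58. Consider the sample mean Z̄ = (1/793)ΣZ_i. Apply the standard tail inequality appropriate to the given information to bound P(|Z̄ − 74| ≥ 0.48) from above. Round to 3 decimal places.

With mean and variance of each term known, Chebyshev's inequality bounds the deviation of the sum (or sample mean).
Var(Z̄) = Var(Z_i)/n = 58/793 = 0.07314.
Chebyshev: P(|Z̄ − 74| ≥ 0.48) ≤ Var(Z̄)/(0.48)² = 58/(793·0.48²) = 0.3174.

0.317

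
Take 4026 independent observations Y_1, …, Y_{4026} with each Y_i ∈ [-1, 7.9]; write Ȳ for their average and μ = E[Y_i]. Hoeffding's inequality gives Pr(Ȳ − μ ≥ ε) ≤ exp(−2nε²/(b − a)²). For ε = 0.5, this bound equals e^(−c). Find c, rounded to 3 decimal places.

25.413

c = 2nε²/(b − a)² = 2·4026·0.5² / 8.9² = 25.4135.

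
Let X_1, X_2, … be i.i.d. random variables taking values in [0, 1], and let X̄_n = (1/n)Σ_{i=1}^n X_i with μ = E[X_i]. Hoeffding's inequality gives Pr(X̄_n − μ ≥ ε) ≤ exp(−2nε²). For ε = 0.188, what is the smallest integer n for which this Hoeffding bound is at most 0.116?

Require exp(−2nε²) ≤ 0.116, i.e. 2nε² ≥ ln(1/0.116) = 2.154165.
So n ≥ 2.154165 / (2·0.188²) = 30.474.
The smallest integer n is 31.

31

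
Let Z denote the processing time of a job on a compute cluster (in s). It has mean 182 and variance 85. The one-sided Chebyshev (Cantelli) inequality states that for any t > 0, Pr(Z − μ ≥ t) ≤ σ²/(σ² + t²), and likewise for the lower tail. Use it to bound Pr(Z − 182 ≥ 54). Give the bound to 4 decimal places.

0.0283

Here σ² = 85 and t = 54, so σ² + t² = 3001.
Cantelli's bound: 85/3001 = 0.0283.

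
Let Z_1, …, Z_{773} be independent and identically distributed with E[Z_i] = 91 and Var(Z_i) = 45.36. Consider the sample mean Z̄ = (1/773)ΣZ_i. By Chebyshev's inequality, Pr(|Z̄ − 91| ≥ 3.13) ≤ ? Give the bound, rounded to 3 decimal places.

0.006

Var(Z̄) = Var(Z_i)/n = 45.36/773 = 0.05868.
Chebyshev: Pr(|Z̄ − 91| ≥ 3.13) ≤ Var(Z̄)/(3.13)² = 45.36/(773·3.13²) = 0.0060.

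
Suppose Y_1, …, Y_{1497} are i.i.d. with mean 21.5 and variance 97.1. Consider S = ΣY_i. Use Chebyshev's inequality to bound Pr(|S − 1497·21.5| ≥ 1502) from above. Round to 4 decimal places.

Var(S) = n·Var(Y_i) = 1497·97.1 = 145358.7.
Chebyshev: Pr(|S − 1497·21.5| ≥ 1502) ≤ Var(S)/1502² = 145358.7/2256004 = 0.0644.

0.0644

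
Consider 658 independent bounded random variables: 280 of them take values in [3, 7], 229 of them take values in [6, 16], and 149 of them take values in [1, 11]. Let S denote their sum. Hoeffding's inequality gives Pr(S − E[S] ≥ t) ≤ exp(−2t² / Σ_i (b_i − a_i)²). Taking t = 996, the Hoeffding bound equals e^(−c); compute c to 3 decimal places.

46.926

Σ(b_i − a_i)² = 280·4² + 229·10² + 149·10² = 42280.
c = 2t² / 42280 = 2·996² / 42280 = 46.9260.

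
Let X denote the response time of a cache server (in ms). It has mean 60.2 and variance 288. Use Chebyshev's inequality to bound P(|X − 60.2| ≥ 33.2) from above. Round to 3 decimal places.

Chebyshev: P(|X − μ| ≥ t) ≤ Var(X)/t².
Bound = 288 / 1102.24 = 0.2613.

0.261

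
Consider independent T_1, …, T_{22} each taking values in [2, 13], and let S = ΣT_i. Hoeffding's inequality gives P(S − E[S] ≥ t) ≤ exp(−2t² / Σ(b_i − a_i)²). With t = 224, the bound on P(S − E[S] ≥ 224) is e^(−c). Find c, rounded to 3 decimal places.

37.698

Σ(b_i − a_i)² = 22·(11)² = 2662.
c = 2t²/2662 = 2·224²/2662 = 37.6980.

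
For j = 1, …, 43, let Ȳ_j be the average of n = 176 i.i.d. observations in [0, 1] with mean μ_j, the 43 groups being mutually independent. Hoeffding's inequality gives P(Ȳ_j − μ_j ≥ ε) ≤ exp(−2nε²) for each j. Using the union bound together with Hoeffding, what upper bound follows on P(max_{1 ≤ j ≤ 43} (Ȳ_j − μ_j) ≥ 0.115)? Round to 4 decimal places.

Per-experiment Hoeffding bound: exp(−2·176·0.115²) = exp(−4.65520) = 0.009512.
Union bound over 43 events: 43·0.009512 = 0.40902.

0.4090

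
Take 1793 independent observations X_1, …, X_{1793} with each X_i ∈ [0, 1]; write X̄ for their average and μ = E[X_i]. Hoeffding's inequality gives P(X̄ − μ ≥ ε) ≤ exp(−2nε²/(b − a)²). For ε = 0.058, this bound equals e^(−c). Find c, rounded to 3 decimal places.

c = 2nε²/(b − a)² = 2·1793·0.058² / 1² = 12.0633.

12.063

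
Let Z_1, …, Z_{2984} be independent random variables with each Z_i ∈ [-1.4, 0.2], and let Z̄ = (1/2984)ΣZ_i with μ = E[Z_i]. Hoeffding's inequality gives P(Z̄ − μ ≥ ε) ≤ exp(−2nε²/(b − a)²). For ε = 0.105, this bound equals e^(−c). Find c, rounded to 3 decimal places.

25.702

c = 2nε²/(b − a)² = 2·2984·0.105² / 1.6² = 25.7020.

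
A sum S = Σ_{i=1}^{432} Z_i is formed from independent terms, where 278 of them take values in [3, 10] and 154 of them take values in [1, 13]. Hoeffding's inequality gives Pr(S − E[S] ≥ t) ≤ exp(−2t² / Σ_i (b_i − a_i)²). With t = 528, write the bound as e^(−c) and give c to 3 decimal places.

15.575

Σ(b_i − a_i)² = 278·7² + 154·12² = 35798.
c = 2t² / 35798 = 2·528² / 35798 = 15.5754.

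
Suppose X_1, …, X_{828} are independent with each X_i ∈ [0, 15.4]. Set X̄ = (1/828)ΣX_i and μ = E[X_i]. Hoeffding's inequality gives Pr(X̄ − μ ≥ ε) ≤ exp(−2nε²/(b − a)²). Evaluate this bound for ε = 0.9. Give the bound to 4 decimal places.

Exponent: 2nε²/(b − a)² = 2·828·0.9² / 15.4² = 5.65593.
Bound = exp(−5.65593) = 0.00350.

0.0035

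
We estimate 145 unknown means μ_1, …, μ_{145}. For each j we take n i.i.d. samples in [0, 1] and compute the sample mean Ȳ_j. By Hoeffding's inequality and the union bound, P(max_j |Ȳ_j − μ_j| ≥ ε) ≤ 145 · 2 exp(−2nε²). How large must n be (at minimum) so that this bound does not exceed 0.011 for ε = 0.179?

Need 2·145·exp(−2nε²) ≤ 0.011, i.e. exp(−2nε²) ≤ 0.011/290.
So 2nε² ≥ ln(290/0.011) = 10.179741.
Hence n ≥ 10.179741/(2·0.179²) = 158.855.
The smallest integer n is 159.

159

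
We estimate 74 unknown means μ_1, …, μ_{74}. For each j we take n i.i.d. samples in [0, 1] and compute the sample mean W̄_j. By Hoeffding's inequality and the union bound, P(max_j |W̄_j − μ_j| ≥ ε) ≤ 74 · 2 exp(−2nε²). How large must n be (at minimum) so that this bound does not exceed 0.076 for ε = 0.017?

13105

Need 2·74·exp(−2nε²) ≤ 0.076, i.e. exp(−2nε²) ≤ 0.076/148.
So 2nε² ≥ ln(148/0.076) = 7.574234.
Hence n ≥ 7.574234/(2·0.017²) = 13104.211.
The smallest integer n is 13105.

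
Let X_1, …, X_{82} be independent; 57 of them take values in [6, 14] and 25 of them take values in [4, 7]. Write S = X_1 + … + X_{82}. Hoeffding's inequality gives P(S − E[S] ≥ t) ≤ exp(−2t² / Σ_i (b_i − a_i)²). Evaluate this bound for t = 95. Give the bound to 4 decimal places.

Σ(b_i − a_i)² = 57·8² + 25·3² = 3873.
Exponent = 2·95² / 3873 = 4.66047.
Bound = exp(−4.66047) = 0.00946.

0.0095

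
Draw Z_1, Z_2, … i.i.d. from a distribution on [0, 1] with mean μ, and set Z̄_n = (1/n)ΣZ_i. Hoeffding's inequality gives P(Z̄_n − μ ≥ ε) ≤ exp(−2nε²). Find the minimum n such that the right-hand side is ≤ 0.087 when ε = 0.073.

Require exp(−2nε²) ≤ 0.087, i.e. 2nε² ≥ ln(1/0.087) = 2.441847.
So n ≥ 2.441847 / (2·0.073²) = 229.109.
The smallest integer n is 230.

230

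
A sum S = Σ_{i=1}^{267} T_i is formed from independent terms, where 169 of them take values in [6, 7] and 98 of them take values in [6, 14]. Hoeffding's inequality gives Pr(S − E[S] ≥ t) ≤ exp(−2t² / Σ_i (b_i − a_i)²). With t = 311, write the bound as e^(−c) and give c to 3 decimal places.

Σ(b_i − a_i)² = 169·1² + 98·8² = 6441.
c = 2t² / 6441 = 2·311² / 6441 = 30.0329.

30.033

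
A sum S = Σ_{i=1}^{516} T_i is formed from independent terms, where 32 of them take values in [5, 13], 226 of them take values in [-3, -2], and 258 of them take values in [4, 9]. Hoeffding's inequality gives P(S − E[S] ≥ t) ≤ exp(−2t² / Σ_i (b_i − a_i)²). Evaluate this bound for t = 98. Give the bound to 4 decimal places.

0.1106

Σ(b_i − a_i)² = 32·8² + 226·1² + 258·5² = 8724.
Exponent = 2·98² / 8724 = 2.20174.
Bound = exp(−2.20174) = 0.11061.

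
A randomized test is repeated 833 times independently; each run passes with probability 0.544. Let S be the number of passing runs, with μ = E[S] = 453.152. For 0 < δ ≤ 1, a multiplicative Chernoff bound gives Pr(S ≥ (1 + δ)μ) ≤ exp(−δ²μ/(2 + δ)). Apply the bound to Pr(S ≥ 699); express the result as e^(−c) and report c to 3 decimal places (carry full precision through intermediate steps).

Write 699 = (1 + δ)μ, so δ = 699/453.152 − 1 = 0.5425288…
Then the exponent is δ²μ/(2 + δ) = (699 − μ)² / (μ·(2 + δ)) = 52.459432.

52.459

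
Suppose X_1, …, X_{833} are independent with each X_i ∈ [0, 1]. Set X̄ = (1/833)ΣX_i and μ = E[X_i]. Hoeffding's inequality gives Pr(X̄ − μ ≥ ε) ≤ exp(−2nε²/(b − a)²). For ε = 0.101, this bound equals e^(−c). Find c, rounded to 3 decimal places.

16.995

c = 2nε²/(b − a)² = 2·833·0.101² / 1² = 16.9949.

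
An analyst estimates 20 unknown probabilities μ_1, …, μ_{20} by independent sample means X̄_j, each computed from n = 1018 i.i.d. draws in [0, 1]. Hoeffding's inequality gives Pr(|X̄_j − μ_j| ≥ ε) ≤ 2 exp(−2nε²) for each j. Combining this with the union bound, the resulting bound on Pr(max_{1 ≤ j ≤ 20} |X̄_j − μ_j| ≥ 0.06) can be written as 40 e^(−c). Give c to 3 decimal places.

7.330

Union bound over the 20 events: Pr(max_{1 ≤ j ≤ 20} |X̄_j − μ_j| ≥ 0.06) ≤ 20·2·exp(−2nε²) = 40 exp(−2·1018·0.06²).
So c = 2·1018·0.06² = 7.3296.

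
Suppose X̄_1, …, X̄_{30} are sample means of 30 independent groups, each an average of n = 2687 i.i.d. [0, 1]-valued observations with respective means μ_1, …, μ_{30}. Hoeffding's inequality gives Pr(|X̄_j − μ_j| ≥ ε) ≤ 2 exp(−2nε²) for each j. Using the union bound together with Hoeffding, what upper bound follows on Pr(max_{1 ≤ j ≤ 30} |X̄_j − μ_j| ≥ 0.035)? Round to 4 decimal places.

0.0830

Per-experiment Hoeffding bound: 2·exp(−2·2687·0.035²) = 2·exp(−6.58315) = 0.002767.
Union bound over 30 events: 30·0.002767 = 0.08301.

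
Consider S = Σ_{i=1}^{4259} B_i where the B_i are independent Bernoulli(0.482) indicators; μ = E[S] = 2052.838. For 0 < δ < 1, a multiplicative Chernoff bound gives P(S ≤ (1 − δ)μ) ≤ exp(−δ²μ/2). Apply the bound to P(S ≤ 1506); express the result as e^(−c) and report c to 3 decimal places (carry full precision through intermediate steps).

72.834

Write 1506 = (1 − δ)μ, so δ = 1 − 1506/2052.838 = 0.2663815…
Then the exponent is δ²μ/2 = (μ − 1506)²/(2μ) = 72.833755.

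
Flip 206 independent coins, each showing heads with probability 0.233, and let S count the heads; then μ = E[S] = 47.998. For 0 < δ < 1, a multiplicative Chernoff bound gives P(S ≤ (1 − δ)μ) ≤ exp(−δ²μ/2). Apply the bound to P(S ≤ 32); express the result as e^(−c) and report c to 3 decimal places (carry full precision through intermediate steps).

2.666

Write 32 = (1 − δ)μ, so δ = 1 − 32/47.998 = 0.3333056…
Then the exponent is δ²μ/2 = (μ − 32)²/(2μ) = 2.666111.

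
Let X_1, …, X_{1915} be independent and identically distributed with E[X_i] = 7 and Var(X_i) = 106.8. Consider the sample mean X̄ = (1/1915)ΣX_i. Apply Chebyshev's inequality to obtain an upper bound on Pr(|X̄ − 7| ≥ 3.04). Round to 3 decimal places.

0.006

Var(X̄) = Var(X_i)/n = 106.8/1915 = 0.05577.
Chebyshev: Pr(|X̄ − 7| ≥ 3.04) ≤ Var(X̄)/(3.04)² = 106.8/(1915·3.04²) = 0.0060.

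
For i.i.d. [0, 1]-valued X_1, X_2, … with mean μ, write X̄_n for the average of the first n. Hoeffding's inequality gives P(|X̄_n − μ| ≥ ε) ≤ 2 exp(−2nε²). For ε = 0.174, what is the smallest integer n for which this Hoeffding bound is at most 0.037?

Require 2·exp(−2nε²) ≤ 0.037, i.e. 2nε² ≥ ln(2/0.037) = 3.989985.
So n ≥ 3.989985 / (2·0.174²) = 65.894.
The smallest integer n is 66.

66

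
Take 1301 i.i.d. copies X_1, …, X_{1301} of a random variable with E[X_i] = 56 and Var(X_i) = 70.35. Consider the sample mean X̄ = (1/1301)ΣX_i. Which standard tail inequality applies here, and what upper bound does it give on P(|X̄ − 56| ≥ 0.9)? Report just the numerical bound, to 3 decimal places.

With mean and variance of each term known, Chebyshev's inequality bounds the deviation of the sum (or sample mean).
Var(X̄) = Var(X_i)/n = 70.35/1301 = 0.054074.
Chebyshev: P(|X̄ − 56| ≥ 0.9) ≤ Var(X̄)/(0.9)² = 70.35/(1301·0.9²) = 0.0668.

0.067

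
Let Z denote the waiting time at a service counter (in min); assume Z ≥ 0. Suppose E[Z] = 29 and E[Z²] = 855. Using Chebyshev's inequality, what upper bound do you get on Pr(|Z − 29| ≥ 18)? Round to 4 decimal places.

0.0432

Var(Z) = E[Z²] − (E[Z])² = 855 − 841 = 14.
Chebyshev's inequality: Pr(|Z − μ| ≥ t) ≤ Var(Z)/t² = 14/324 = 0.0432.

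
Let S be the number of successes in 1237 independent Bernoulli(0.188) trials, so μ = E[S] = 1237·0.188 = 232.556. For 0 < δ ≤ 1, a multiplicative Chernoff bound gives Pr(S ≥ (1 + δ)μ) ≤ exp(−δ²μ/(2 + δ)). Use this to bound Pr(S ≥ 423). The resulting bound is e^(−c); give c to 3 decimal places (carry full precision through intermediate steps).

55.325

Write 423 = (1 + δ)μ, so δ = 423/232.556 − 1 = 0.8189167…
Then the exponent is δ²μ/(2 + δ) = (423 − μ)² / (μ·(2 + δ)) = 55.325429.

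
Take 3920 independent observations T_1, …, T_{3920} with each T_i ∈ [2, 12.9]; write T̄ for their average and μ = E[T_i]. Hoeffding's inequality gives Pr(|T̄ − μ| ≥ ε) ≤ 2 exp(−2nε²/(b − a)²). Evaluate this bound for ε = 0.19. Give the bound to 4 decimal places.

Exponent: 2nε²/(b − a)² = 2·3920·0.19² / 10.9² = 2.38216.
Bound = 2·exp(−2.38216) = 0.18470.

0.1847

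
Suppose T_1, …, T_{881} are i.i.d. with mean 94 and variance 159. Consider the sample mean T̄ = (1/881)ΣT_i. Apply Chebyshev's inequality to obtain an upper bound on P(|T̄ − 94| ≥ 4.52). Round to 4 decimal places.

Var(T̄) = Var(T_i)/n = 159/881 = 0.18048.
Chebyshev: P(|T̄ − 94| ≥ 4.52) ≤ Var(T̄)/(4.52)² = 159/(881·4.52²) = 0.0088.

0.0088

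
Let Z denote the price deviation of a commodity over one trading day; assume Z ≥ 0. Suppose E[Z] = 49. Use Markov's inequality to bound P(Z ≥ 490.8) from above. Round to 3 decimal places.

Markov's inequality: for a non-negative random variable, P(Z ≥ a) ≤ E[Z]/a.
Here E[Z] = 49 and a = 490.8, so the bound is 49/490.8 = 0.0998.

0.100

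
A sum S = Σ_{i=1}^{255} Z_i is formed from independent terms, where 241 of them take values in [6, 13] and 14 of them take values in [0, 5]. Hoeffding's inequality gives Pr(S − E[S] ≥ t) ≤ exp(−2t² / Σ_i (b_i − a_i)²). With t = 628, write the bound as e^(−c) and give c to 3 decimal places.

Σ(b_i − a_i)² = 241·7² + 14·5² = 12159.
c = 2t² / 12159 = 2·628² / 12159 = 64.8711.

64.871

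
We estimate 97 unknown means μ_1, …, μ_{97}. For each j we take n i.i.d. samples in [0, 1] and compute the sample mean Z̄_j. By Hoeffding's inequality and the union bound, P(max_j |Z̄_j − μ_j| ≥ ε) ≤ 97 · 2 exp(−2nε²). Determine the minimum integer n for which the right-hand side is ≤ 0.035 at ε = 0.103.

Need 2·97·exp(−2nε²) ≤ 0.035, i.e. exp(−2nε²) ≤ 0.035/194.
So 2nε² ≥ ln(194/0.035) = 8.620265.
Hence n ≥ 8.620265/(2·0.103²) = 406.271.
The smallest integer n is 407.

407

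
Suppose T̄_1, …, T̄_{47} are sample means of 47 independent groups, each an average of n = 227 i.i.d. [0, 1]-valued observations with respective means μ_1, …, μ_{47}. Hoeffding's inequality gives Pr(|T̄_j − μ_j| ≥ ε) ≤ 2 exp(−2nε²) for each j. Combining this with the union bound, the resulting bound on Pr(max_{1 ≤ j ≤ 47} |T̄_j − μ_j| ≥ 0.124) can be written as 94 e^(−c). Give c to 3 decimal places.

Union bound over the 47 events: Pr(max_{1 ≤ j ≤ 47} |T̄_j − μ_j| ≥ 0.124) ≤ 47·2·exp(−2nε²) = 94 exp(−2·227·0.124²).
So c = 2·227·0.124² = 6.9807.

6.981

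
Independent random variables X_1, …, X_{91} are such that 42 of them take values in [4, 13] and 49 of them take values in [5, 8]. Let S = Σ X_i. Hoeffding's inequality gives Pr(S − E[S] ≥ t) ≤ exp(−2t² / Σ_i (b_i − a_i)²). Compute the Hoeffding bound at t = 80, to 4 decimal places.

0.0358

Σ(b_i − a_i)² = 42·9² + 49·3² = 3843.
Exponent = 2·80² / 3843 = 3.33073.
Bound = exp(−3.33073) = 0.03577.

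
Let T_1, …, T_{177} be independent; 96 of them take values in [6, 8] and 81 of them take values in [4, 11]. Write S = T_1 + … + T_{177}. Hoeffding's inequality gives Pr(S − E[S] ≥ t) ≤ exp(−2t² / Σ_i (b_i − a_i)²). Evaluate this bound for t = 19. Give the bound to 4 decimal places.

0.8472

Σ(b_i − a_i)² = 96·2² + 81·7² = 4353.
Exponent = 2·19² / 4353 = 0.16586.
Bound = exp(−0.16586) = 0.84716.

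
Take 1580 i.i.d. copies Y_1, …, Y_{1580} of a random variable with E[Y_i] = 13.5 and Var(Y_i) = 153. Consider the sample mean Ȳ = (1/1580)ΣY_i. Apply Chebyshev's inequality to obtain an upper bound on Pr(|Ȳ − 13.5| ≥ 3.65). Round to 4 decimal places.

Var(Ȳ) = Var(Y_i)/n = 153/1580 = 0.096835.
Chebyshev: Pr(|Ȳ − 13.5| ≥ 3.65) ≤ Var(Ȳ)/(3.65)² = 153/(1580·3.65²) = 0.0073.

0.0073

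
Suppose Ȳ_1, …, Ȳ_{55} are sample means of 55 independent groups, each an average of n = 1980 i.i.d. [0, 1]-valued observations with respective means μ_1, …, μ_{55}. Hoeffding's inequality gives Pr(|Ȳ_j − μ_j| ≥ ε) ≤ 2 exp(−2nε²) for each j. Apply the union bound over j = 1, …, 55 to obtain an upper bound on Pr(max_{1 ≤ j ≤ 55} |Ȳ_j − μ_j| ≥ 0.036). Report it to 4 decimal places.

Per-experiment Hoeffding bound: 2·exp(−2·1980·0.036²) = 2·exp(−5.13216) = 0.011808.
Union bound over 55 events: 55·0.011808 = 0.64942.

0.6494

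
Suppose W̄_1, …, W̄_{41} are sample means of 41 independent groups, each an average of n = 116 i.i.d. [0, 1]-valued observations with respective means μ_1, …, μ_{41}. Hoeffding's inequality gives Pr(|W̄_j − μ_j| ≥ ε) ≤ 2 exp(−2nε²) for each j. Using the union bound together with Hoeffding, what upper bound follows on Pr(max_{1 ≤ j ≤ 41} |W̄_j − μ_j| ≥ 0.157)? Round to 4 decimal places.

Per-experiment Hoeffding bound: 2·exp(−2·116·0.157²) = 2·exp(−5.71857) = 0.0065688.
Union bound over 41 events: 41·0.0065688 = 0.26932.

0.2693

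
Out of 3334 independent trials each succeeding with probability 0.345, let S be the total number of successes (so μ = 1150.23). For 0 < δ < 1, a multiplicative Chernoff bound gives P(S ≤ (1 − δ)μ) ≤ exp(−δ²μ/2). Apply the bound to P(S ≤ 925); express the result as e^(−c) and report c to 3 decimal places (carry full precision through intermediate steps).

22.051

Write 925 = (1 − δ)μ, so δ = 1 − 925/1150.23 = 0.195813…
Then the exponent is δ²μ/2 = (μ − 925)²/(2μ) = 22.051482.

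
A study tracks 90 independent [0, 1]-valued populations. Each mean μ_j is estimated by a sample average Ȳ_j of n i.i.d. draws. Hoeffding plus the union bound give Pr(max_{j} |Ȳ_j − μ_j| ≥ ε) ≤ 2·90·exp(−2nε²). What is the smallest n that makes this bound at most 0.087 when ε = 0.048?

1657

Need 2·90·exp(−2nε²) ≤ 0.087, i.e. exp(−2nε²) ≤ 0.087/180.
So 2nε² ≥ ln(180/0.087) = 7.634804.
Hence n ≥ 7.634804/(2·0.048²) = 1656.859.
The smallest integer n is 1657.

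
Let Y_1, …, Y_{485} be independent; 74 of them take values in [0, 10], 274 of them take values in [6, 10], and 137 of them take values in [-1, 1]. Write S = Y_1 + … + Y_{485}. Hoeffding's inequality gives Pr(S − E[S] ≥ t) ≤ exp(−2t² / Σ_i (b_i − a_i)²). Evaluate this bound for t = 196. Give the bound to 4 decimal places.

Σ(b_i − a_i)² = 74·10² + 274·4² + 137·2² = 12332.
Exponent = 2·196² / 12332 = 6.23030.
Bound = exp(−6.23030) = 0.00197.

0.0020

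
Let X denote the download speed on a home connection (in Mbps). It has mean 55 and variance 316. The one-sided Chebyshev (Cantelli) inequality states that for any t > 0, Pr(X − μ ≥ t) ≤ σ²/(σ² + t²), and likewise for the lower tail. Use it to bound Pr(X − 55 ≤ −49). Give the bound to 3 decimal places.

0.116

Here σ² = 316 and t = 49, so σ² + t² = 2717.
Cantelli's bound: 316/2717 = 0.1163.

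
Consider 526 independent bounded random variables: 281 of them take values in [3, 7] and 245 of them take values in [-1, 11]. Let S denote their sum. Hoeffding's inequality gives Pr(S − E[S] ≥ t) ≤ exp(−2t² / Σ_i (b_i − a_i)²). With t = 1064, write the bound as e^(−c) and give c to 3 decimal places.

Σ(b_i − a_i)² = 281·4² + 245·12² = 39776.
c = 2t² / 39776 = 2·1064² / 39776 = 56.9236.

56.924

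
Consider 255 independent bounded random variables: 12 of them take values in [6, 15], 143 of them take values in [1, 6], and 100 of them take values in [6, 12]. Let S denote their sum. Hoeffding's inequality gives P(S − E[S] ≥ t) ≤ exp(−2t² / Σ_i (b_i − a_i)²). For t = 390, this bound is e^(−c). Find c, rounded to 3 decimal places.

Σ(b_i − a_i)² = 12·9² + 143·5² + 100·6² = 8147.
c = 2t² / 8147 = 2·390² / 8147 = 37.3389.

37.339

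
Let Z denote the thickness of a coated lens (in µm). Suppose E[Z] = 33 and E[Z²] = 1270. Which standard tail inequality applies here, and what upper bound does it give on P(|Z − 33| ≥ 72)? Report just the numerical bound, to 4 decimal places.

0.0349

The first two moments determine the variance, so Chebyshev's inequality is the sharpest standard bound available.
Var(Z) = E[Z²] − (E[Z])² = 1270 − 1089 = 181.
Chebyshev's inequality: P(|Z − μ| ≥ t) ≤ Var(Z)/t² = 181/5184 = 0.0349.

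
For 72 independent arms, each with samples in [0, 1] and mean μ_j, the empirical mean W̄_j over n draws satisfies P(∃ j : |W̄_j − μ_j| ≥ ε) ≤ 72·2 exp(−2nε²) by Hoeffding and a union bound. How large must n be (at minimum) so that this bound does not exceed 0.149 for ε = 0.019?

9521

Need 2·72·exp(−2nε²) ≤ 0.149, i.e. exp(−2nε²) ≤ 0.149/144.
So 2nε² ≥ ln(144/0.149) = 6.873622.
Hence n ≥ 6.873622/(2·0.019²) = 9520.252.
The smallest integer n is 9521.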